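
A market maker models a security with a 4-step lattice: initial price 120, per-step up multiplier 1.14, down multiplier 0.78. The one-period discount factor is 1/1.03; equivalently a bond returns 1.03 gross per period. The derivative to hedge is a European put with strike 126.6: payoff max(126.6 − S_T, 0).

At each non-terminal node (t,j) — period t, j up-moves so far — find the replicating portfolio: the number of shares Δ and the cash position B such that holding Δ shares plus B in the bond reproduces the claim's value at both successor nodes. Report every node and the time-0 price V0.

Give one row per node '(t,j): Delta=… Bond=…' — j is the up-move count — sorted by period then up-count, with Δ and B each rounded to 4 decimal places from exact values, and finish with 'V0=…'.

Risk-neutral probability p* = (R−d)/(u−d) = (1.03−0.78)/(1.14−0.78) = 0.6944.
Payoff layer (t=4): V(4,0)=82.1819, V(4,1)=61.6813, V(4,2)=31.7188, V(4,3)=0.0000, V(4,4)=0.0000
  t=3,j=0: stock 56.9462 → up 64.9187 (V=61.6813), down 44.4181 (V=82.1819). Price 65.9664; hedge Δ=-1.0000, bond B=122.9126.
  t=3,j=1: stock 83.2291 → up 94.8812 (V=31.7188), down 64.9187 (V=61.6813). Price 39.6835; hedge Δ=-1.0000, bond B=122.9126.
  t=3,j=2: stock 121.6426 → up 138.6725 (V=0.0000), down 94.8812 (V=31.7188). Price 9.4096; hedge Δ=-0.7243, bond B=97.5174.
  t=3,j=3: stock 177.7853 → up 202.6752 (V=0.0000), down 138.6725 (V=0.0000). Price 0.0000; hedge Δ=0.0000, bond B=0.0000.
  t=2,j=0: stock 73.0080 → up 83.2291 (V=39.6835), down 56.9462 (V=65.9664). Price 46.3246; hedge Δ=-1.0000, bond B=119.3326.
  t=2,j=1: stock 106.7040 → up 121.6426 (V=9.4096), down 83.2291 (V=39.6835). Price 18.1164; hedge Δ=-0.7881, bond B=102.2107.
  t=2,j=2: stock 155.9520 → up 177.7853 (V=0.0000), down 121.6426 (V=9.4096). Price 2.7914; hedge Δ=-0.1676, bond B=28.9291.
  t=1,j=0: stock 93.6000 → up 106.7040 (V=18.1164), down 73.0080 (V=46.3246). Price 25.9569; hedge Δ=-0.8371, bond B=104.3130.
  t=1,j=1: stock 136.8000 → up 155.9520 (V=2.7914), down 106.7040 (V=18.1164). Price 7.2564; hedge Δ=-0.3112, bond B=49.8259.
  t=0,j=0: stock 120.0000 → up 136.8000 (V=7.2564), down 93.6000 (V=25.9569). Price 12.5926; hedge Δ=-0.4329, bond B=64.5386.
Each (Δ,B) replicates both successor values, so the strategy is self-financing and V0 is arbitrage-free.

(0,0): Delta=-0.4329 Bond=64.5386
(1,0): Delta=-0.8371 Bond=104.3130
(1,1): Delta=-0.3112 Bond=49.8259
(2,0): Delta=-1.0000 Bond=119.3326
(2,1): Delta=-0.7881 Bond=102.2107
(2,2): Delta=-0.1676 Bond=28.9291
(3,0): Delta=-1.0000 Bond=122.9126
(3,1): Delta=-1.0000 Bond=122.9126
(3,2): Delta=-0.7243 Bond=97.5174
(3,3): Delta=0.0000 Bond=0.0000
V0=12.5926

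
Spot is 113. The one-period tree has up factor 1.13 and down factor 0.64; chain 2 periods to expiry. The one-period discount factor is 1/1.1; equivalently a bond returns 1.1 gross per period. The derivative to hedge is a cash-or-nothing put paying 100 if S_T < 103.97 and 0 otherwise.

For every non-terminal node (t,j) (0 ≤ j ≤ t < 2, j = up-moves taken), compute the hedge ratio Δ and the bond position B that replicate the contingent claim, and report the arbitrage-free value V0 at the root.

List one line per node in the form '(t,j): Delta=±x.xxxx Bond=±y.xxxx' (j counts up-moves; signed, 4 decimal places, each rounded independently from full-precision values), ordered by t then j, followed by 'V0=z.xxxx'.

(0,0): Delta=-1.5413 Bond=183.9798
(1,0): Delta=0.0000 Bond=90.9091
(1,1): Delta=-1.5983 Bond=209.6475
V0=9.8100

The replicating-portfolio and risk-neutral prices coincide; use p* = (1.1−0.64)/(1.13−0.64) = 0.9388 for the latter.
Payoff layer (t=2): V(2,0)=100.0000, V(2,1)=100.0000, V(2,2)=0.0000
(1,0): S=72.3200. Δ = (V_up−V_dn)/(S_up−S_dn) = (100.0000−100.0000)/(81.7216−46.2848) = 0.0000. V = [p*·100.0000 + (1−p*)·100.0000]/1.1 = 90.9091. B = V − Δ·S = 90.9091.
(1,1): S=127.6900. Δ = (V_up−V_dn)/(S_up−S_dn) = (0.0000−100.0000)/(144.2897−81.7216) = -1.5983. V = [p*·0.0000 + (1−p*)·100.0000]/1.1 = 5.5659. B = V − Δ·S = 209.6475.
(0,0): S=113.0000. Δ = (V_up−V_dn)/(S_up−S_dn) = (5.5659−90.9091)/(127.6900−72.3200) = -1.5413. V = [p*·5.5659 + (1−p*)·90.9091]/1.1 = 9.8100. B = V − Δ·S = 183.9798.
Check: Δ(0,0)·S0 + B(0,0) = 9.8100 = V0.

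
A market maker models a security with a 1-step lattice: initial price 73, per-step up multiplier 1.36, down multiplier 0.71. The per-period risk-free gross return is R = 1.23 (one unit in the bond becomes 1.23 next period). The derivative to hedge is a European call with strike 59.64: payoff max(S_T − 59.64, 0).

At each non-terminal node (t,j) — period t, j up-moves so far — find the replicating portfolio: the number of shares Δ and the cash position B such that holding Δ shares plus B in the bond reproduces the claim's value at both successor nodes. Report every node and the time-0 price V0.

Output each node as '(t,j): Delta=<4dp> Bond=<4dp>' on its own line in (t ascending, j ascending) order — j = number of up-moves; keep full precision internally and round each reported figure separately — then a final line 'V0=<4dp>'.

(0,0): Delta=0.8354 Bond=-35.2025
V0=25.7821

Since d<R<u, set p* = (R−d)/(u−d) = 0.8000; price each node as the discounted p*-expectation of its children.
Terminal payoffs: V(1,0)=0.0000, V(1,1)=39.6400
  t=0,j=0: stock 73.0000 → up 99.2800 (V=39.6400), down 51.8300 (V=0.0000). Price 25.7821; hedge Δ=0.8354, bond B=-35.2025.
Check: Δ(0,0)·S0 + B(0,0) = 25.7821 = V0.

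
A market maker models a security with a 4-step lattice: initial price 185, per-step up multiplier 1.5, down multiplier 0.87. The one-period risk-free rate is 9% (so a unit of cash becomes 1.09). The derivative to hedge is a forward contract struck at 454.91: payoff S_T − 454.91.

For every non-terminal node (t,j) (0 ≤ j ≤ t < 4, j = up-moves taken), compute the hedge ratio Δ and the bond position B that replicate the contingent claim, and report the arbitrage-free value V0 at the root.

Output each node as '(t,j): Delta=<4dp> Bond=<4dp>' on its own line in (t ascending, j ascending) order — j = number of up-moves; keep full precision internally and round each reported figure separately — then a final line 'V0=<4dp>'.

The replicating-portfolio and risk-neutral prices coincide; use p* = (1.09−0.87)/(1.5−0.87) = 0.3492 for the latter.
Terminal payoffs: V(4,0)=-348.9239, V(4,1)=-272.1754, V(4,2)=-139.8504, V(4,3)=88.2962, V(4,4)=481.6525
(3,0): S=121.8231. Δ = (V_up−V_dn)/(S_up−S_dn) = (-272.1754−-348.9239)/(182.7346−105.9861) = 1.0000. V = [p*·-272.1754 + (1−p*)·-348.9239]/1.09 = -295.5256. B = V − Δ·S = -417.3486.
(3,1): S=210.0397. Δ = (V_up−V_dn)/(S_up−S_dn) = (-139.8504−-272.1754)/(315.0596−182.7346) = 1.0000. V = [p*·-139.8504 + (1−p*)·-272.1754]/1.09 = -207.3089. B = V − Δ·S = -417.3486.
(3,2): S=362.1375. Δ = (V_up−V_dn)/(S_up−S_dn) = (88.2962−-139.8504)/(543.2062−315.0596) = 1.0000. V = [p*·88.2962 + (1−p*)·-139.8504]/1.09 = -55.2111. B = V − Δ·S = -417.3486.
(3,3): S=624.3750. Δ = (V_up−V_dn)/(S_up−S_dn) = (481.6525−88.2962)/(936.5625−543.2062) = 1.0000. V = [p*·481.6525 + (1−p*)·88.2962]/1.09 = 207.0264. B = V − Δ·S = -417.3486.
(2,0): S=140.0265. Δ = (V_up−V_dn)/(S_up−S_dn) = (-207.3089−-295.5256)/(210.0397−121.8231) = 1.0000. V = [p*·-207.3089 + (1−p*)·-295.5256]/1.09 = -242.8621. B = V − Δ·S = -382.8886.
(2,1): S=241.4250. Δ = (V_up−V_dn)/(S_up−S_dn) = (-55.2111−-207.3089)/(362.1375−210.0397) = 1.0000. V = [p*·-55.2111 + (1−p*)·-207.3089]/1.09 = -141.4636. B = V − Δ·S = -382.8886.
(2,2): S=416.2500. Δ = (V_up−V_dn)/(S_up−S_dn) = (207.0264−-55.2111)/(624.3750−362.1375) = 1.0000. V = [p*·207.0264 + (1−p*)·-55.2111]/1.09 = 33.3614. B = V − Δ·S = -382.8886.
(1,0): S=160.9500. Δ = (V_up−V_dn)/(S_up−S_dn) = (-141.4636−-242.8621)/(241.4250−140.0265) = 1.0000. V = [p*·-141.4636 + (1−p*)·-242.8621]/1.09 = -190.3240. B = V − Δ·S = -351.2740.
(1,1): S=277.5000. Δ = (V_up−V_dn)/(S_up−S_dn) = (33.3614−-141.4636)/(416.2500−241.4250) = 1.0000. V = [p*·33.3614 + (1−p*)·-141.4636]/1.09 = -73.7740. B = V − Δ·S = -351.2740.
(0,0): S=185.0000. Δ = (V_up−V_dn)/(S_up−S_dn) = (-73.7740−-190.3240)/(277.5000−160.9500) = 1.0000. V = [p*·-73.7740 + (1−p*)·-190.3240]/1.09 = -137.2697. B = V − Δ·S = -322.2697.
Check: Δ(0,0)·S0 + B(0,0) = -137.2697 = V0.

(0,0): Delta=1.0000 Bond=-322.2697
(1,0): Delta=1.0000 Bond=-351.2740
(1,1): Delta=1.0000 Bond=-351.2740
(2,0): Delta=1.0000 Bond=-382.8886
(2,1): Delta=1.0000 Bond=-382.8886
(2,2): Delta=1.0000 Bond=-382.8886
(3,0): Delta=1.0000 Bond=-417.3486
(3,1): Delta=1.0000 Bond=-417.3486
(3,2): Delta=1.0000 Bond=-417.3486
(3,3): Delta=1.0000 Bond=-417.3486
V0=-137.2697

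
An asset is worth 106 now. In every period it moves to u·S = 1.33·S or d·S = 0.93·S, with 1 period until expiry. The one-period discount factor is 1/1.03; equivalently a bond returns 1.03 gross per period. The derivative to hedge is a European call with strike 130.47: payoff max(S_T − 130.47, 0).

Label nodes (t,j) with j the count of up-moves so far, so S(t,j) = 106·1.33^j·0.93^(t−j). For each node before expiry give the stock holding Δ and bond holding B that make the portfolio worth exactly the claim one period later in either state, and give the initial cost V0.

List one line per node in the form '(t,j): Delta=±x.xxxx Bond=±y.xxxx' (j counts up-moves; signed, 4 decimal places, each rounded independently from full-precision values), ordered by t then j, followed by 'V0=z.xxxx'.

(0,0): Delta=0.2479 Bond=-23.7240
V0=2.5510

Since d<R<u, set p* = (R−d)/(u−d) = 0.2500; price each node as the discounted p*-expectation of its children.
At expiry t=1: V(1,0)=0.0000, V(1,1)=10.5100
  t=0,j=0: stock 106.0000 → up 140.9800 (V=10.5100), down 98.5800 (V=0.0000). Price 2.5510; hedge Δ=0.2479, bond B=-23.7240.
The time-0 hedge costs 2.5510, which is the no-arbitrage price.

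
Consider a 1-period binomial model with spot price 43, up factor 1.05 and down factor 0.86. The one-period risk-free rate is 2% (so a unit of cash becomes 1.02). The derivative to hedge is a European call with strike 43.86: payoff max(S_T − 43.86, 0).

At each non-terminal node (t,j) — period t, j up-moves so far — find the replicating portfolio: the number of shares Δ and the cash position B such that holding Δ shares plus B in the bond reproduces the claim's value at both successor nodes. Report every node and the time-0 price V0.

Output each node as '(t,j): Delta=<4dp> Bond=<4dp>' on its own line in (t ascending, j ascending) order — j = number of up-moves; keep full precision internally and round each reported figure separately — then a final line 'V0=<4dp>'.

(0,0): Delta=0.1579 Bond=-5.7245
V0=1.0650

Under the risk-neutral measure, an up-move has probability p* = (R−d)/(u−d) = 0.8421 and values discount at R = 1.02.
Terminal payoffs: V(1,0)=0.0000, V(1,1)=1.2900
(0,0): S=43.0000. Δ = (V_up−V_dn)/(S_up−S_dn) = (1.2900−0.0000)/(45.1500−36.9800) = 0.1579. V = [p*·1.2900 + (1−p*)·0.0000]/1.02 = 1.0650. B = V − Δ·S = -5.7245.
Check: Δ(0,0)·S0 + B(0,0) = 1.0650 = V0.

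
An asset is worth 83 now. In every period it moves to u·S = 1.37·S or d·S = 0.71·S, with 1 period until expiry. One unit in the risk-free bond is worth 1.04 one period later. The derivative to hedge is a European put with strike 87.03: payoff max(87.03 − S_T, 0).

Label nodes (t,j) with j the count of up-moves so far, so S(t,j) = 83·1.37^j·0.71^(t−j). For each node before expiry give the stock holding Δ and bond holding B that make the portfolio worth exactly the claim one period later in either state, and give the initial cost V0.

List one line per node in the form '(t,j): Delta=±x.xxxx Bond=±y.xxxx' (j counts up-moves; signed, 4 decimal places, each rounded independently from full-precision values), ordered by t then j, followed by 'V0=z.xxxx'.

(0,0): Delta=-0.5130 Bond=56.0854
V0=13.5096

The replicating-portfolio and risk-neutral prices coincide; use p* = (1.04−0.71)/(1.37−0.71) = 0.5000 for the latter.
At expiry t=1: V(1,0)=28.1000, V(1,1)=0.0000
  t=0,j=0: stock 83.0000 → up 113.7100 (V=0.0000), down 58.9300 (V=28.1000). Price 13.5096; hedge Δ=-0.5130, bond B=56.0854.
Each (Δ,B) replicates both successor values, so the strategy is self-financing and V0 is arbitrage-free.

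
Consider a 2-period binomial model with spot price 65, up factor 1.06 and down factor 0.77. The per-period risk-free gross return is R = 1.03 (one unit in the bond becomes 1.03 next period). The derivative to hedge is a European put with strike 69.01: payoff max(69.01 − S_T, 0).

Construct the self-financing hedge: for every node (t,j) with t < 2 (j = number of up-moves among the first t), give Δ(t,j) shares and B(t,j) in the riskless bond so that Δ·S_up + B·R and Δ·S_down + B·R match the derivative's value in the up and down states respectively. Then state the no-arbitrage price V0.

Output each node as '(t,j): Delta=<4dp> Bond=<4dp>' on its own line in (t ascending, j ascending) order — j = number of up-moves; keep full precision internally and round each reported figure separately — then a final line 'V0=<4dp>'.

(0,0): Delta=-0.8142 Bond=56.0193
(1,0): Delta=-1.0000 Bond=67.0000
(1,1): Delta=-0.7986 Bond=56.6268
V0=3.0974

The replicating-portfolio and risk-neutral prices coincide; use p* = (1.03−0.77)/(1.06−0.77) = 0.8966 for the latter.
Terminal payoffs: V(2,0)=30.4715, V(2,1)=15.9570, V(2,2)=0.0000
Node (1,0) S=50.0500: V=(p*·15.9570+(1−p*)·30.4715)/1.03=16.9500; Δ=(15.9570−30.4715)/(53.0530−38.5385)=-1.0000; B=V−Δ·S=67.0000
Node (1,1) S=68.9000: V=(p*·0.0000+(1−p*)·15.9570)/1.03=1.6026; Δ=(0.0000−15.9570)/(73.0340−53.0530)=-0.7986; B=V−Δ·S=56.6268
Node (0,0) S=65.0000: V=(p*·1.6026+(1−p*)·16.9500)/1.03=3.0974; Δ=(1.6026−16.9500)/(68.9000−50.0500)=-0.8142; B=V−Δ·S=56.0193
Each (Δ,B) replicates both successor values, so the strategy is self-financing and V0 is arbitrage-free.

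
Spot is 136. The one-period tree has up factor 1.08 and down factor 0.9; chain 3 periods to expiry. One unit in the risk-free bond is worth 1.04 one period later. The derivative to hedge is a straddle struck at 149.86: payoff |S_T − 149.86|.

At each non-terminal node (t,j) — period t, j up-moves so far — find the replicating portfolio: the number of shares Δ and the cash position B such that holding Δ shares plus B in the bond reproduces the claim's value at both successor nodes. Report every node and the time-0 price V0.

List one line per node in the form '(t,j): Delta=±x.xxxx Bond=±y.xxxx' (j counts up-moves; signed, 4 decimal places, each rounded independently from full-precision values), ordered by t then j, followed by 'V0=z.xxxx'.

Under the risk-neutral measure, an up-move has probability p* = (R−d)/(u−d) = 0.7778 and values discount at R = 1.04.
At expiry t=3: V(3,0)=50.7160, V(3,1)=30.8872, V(3,2)=7.0926, V(3,3)=21.4608
  t=2,j=0: stock 110.1600 → up 118.9728 (V=30.8872), down 99.1440 (V=50.7160). Price 33.9362; hedge Δ=-1.0000, bond B=144.0962.
  t=2,j=1: stock 132.1920 → up 142.7674 (V=7.0926), down 118.9728 (V=30.8872). Price 11.9042; hedge Δ=-1.0000, bond B=144.0962.
  t=2,j=2: stock 158.6304 → up 171.3208 (V=21.4608), down 142.7674 (V=7.0926). Price 17.5653; hedge Δ=0.5032, bond B=-62.2580.
  t=1,j=0: stock 122.4000 → up 132.1920 (V=11.9042), down 110.1600 (V=33.9362). Price 16.1540; hedge Δ=-1.0000, bond B=138.5540.
  t=1,j=1: stock 146.8800 → up 158.6304 (V=17.5653), down 132.1920 (V=11.9042). Price 15.6801; hedge Δ=0.2141, bond B=-15.7707.
  t=0,j=0: stock 136.0000 → up 146.8800 (V=15.6801), down 122.4000 (V=16.1540). Price 15.1782; hedge Δ=-0.0194, bond B=17.8112.
Check: Δ(0,0)·S0 + B(0,0) = 15.1782 = V0.

(0,0): Delta=-0.0194 Bond=17.8112
(1,0): Delta=-1.0000 Bond=138.5540
(1,1): Delta=0.2141 Bond=-15.7707
(2,0): Delta=-1.0000 Bond=144.0962
(2,1): Delta=-1.0000 Bond=144.0962
(2,2): Delta=0.5032 Bond=-62.2580
V0=15.1782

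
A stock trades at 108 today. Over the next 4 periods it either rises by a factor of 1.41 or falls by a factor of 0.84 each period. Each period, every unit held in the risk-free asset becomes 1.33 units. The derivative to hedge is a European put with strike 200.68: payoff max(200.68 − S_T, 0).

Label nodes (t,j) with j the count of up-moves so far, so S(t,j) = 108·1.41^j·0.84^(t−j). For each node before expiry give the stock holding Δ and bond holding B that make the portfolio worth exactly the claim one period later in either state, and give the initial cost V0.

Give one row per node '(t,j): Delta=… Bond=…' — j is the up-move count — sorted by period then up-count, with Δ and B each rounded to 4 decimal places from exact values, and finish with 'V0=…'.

(0,0): Delta=-0.1278 Bond=15.5325
(1,0): Delta=-0.5667 Bond=60.4753
(1,1): Delta=-0.0851 Bond=14.1575
(2,0): Delta=-1.0000 Bond=113.4490
(2,1): Delta=-0.5246 Bond=75.0416
(2,2): Delta=-0.0424 Bond=9.6521
(3,0): Delta=-1.0000 Bond=150.8872
(3,1): Delta=-1.0000 Bond=150.8872
(3,2): Delta=-0.4784 Bond=91.4654
(3,3): Delta=0.0000 Bond=0.0000
V0=1.7264

Under the risk-neutral measure, an up-move has probability p* = (R−d)/(u−d) = 0.8596 and values discount at R = 1.33.
Terminal payoffs: V(4,0)=146.9099, V(4,1)=110.4230, V(4,2)=49.1772, V(4,3)=0.0000, V(4,4)=0.0000
  t=3,j=0: stock 64.0120 → up 90.2570 (V=110.4230), down 53.7701 (V=146.9099). Price 86.8752; hedge Δ=-1.0000, bond B=150.8872.
  t=3,j=1: stock 107.4488 → up 151.5028 (V=49.1772), down 90.2570 (V=110.4230). Price 43.4385; hedge Δ=-1.0000, bond B=150.8872.
  t=3,j=2: stock 180.3604 → up 254.3082 (V=0.0000), down 151.5028 (V=49.1772). Price 5.1895; hedge Δ=-0.4784, bond B=91.4654.
  t=3,j=3: stock 302.7479 → up 426.8745 (V=0.0000), down 254.3082 (V=0.0000). Price 0.0000; hedge Δ=0.0000, bond B=0.0000.
  t=2,j=0: stock 76.2048 → up 107.4488 (V=43.4385), down 64.0120 (V=86.8752). Price 37.2442; hedge Δ=-1.0000, bond B=113.4490.
  t=2,j=1: stock 127.9152 → up 180.3604 (V=5.1895), down 107.4488 (V=43.4385). Price 7.9382; hedge Δ=-0.5246, bond B=75.0416.
  t=2,j=2: stock 214.7148 → up 302.7479 (V=0.0000), down 180.3604 (V=5.1895). Price 0.5476; hedge Δ=-0.0424, bond B=9.6521.
  t=1,j=0: stock 90.7200 → up 127.9152 (V=7.9382), down 76.2048 (V=37.2442). Price 9.0611; hedge Δ=-0.5667, bond B=60.4753.
  t=1,j=1: stock 152.2800 → up 214.7148 (V=0.5476), down 127.9152 (V=7.9382). Price 1.1917; hedge Δ=-0.0851, bond B=14.1575.
  t=0,j=0: stock 108.0000 → up 152.2800 (V=1.1917), down 90.7200 (V=9.0611). Price 1.7264; hedge Δ=-0.1278, bond B=15.5325.
The time-0 hedge costs 1.7264, which is the no-arbitrage price.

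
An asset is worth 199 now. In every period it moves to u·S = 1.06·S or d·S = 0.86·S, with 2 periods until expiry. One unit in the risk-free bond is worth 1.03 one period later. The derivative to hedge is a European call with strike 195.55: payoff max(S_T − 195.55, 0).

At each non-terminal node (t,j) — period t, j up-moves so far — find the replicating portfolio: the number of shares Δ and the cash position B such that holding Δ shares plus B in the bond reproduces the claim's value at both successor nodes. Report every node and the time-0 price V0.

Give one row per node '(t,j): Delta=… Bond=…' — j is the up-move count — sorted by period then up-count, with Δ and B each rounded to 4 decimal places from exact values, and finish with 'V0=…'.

(0,0): Delta=0.5815 Bond=-96.6251
(1,0): Delta=0.0000 Bond=0.0000
(1,1): Delta=0.6648 Bond=-117.0869
V0=19.1003

The replicating-portfolio and risk-neutral prices coincide; use p* = (1.03−0.86)/(1.06−0.86) = 0.8500 for the latter.
Terminal payoffs: V(2,0)=0.0000, V(2,1)=0.0000, V(2,2)=28.0464
  t=1,j=0: stock 171.1400 → up 181.4084 (V=0.0000), down 147.1804 (V=0.0000). Price 0.0000; hedge Δ=0.0000, bond B=0.0000.
  t=1,j=1: stock 210.9400 → up 223.5964 (V=28.0464), down 181.4084 (V=0.0000). Price 23.1451; hedge Δ=0.6648, bond B=-117.0869.
  t=0,j=0: stock 199.0000 → up 210.9400 (V=23.1451), down 171.1400 (V=0.0000). Price 19.1003; hedge Δ=0.5815, bond B=-96.6251.
Check: Δ(0,0)·S0 + B(0,0) = 19.1003 = V0.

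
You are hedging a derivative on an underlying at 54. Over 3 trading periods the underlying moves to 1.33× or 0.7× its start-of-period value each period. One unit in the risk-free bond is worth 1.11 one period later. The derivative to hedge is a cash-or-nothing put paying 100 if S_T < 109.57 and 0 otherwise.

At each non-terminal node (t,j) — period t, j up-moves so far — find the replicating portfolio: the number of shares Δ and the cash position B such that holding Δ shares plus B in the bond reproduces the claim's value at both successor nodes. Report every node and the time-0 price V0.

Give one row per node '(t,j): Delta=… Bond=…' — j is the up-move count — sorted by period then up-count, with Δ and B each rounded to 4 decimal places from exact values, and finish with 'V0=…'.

(0,0): Delta=-1.0104 Bond=107.5284
(1,0): Delta=0.0000 Bond=81.1622
(1,1): Delta=-1.2958 Bond=139.8510
(2,0): Delta=0.0000 Bond=90.0901
(2,1): Delta=0.0000 Bond=90.0901
(2,2): Delta=-1.6617 Bond=190.1902
V0=52.9652

The replicating-portfolio and risk-neutral prices coincide; use p* = (1.11−0.7)/(1.33−0.7) = 0.6508 for the latter.
At expiry t=3: V(3,0)=100.0000, V(3,1)=100.0000, V(3,2)=100.0000, V(3,3)=0.0000
  t=2,j=0: stock 26.4600 → up 35.1918 (V=100.0000), down 18.5220 (V=100.0000). Price 90.0901; hedge Δ=0.0000, bond B=90.0901.
  t=2,j=1: stock 50.2740 → up 66.8644 (V=100.0000), down 35.1918 (V=100.0000). Price 90.0901; hedge Δ=0.0000, bond B=90.0901.
  t=2,j=2: stock 95.5206 → up 127.0424 (V=0.0000), down 66.8644 (V=100.0000). Price 31.4600; hedge Δ=-1.6617, bond B=190.1902.
  t=1,j=0: stock 37.8000 → up 50.2740 (V=90.0901), down 26.4600 (V=90.0901). Price 81.1622; hedge Δ=0.0000, bond B=81.1622.
  t=1,j=1: stock 71.8200 → up 95.5206 (V=31.4600), down 50.2740 (V=90.0901). Price 46.7874; hedge Δ=-1.2958, bond B=139.8510.
  t=0,j=0: stock 54.0000 → up 71.8200 (V=46.7874), down 37.8000 (V=81.1622). Price 52.9652; hedge Δ=-1.0104, bond B=107.5284.
Each (Δ,B) replicates both successor values, so the strategy is self-financing and V0 is arbitrage-free.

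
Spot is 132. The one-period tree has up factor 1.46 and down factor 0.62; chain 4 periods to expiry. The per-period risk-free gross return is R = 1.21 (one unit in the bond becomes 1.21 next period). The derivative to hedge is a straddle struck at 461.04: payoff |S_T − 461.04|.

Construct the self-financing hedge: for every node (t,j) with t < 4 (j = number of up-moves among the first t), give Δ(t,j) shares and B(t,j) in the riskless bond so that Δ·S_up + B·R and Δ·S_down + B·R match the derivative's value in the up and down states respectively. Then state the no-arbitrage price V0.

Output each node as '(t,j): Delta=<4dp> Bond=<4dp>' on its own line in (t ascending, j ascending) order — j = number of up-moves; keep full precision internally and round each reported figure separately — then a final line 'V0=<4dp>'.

The replicating-portfolio and risk-neutral prices coincide; use p* = (1.21−0.62)/(1.46−0.62) = 0.7024 for the latter.
Payoff layer (t=4): V(4,0)=441.5352, V(4,1)=415.1094, V(4,2)=352.8809, V(4,3)=206.3428, V(4,4)=138.7308
(3,0): S=31.4593. Δ = (V_up−V_dn)/(S_up−S_dn) = (415.1094−441.5352)/(45.9306−19.5048) = -1.0000. V = [p*·415.1094 + (1−p*)·441.5352]/1.21 = 349.5655. B = V − Δ·S = 381.0248.
(3,1): S=74.0816. Δ = (V_up−V_dn)/(S_up−S_dn) = (352.8809−415.1094)/(108.1591−45.9306) = -1.0000. V = [p*·352.8809 + (1−p*)·415.1094]/1.21 = 306.9432. B = V − Δ·S = 381.0248.
(3,2): S=174.4501. Δ = (V_up−V_dn)/(S_up−S_dn) = (206.3428−352.8809)/(254.6972−108.1591) = -1.0000. V = [p*·206.3428 + (1−p*)·352.8809]/1.21 = 206.5746. B = V − Δ·S = 381.0248.
(3,3): S=410.8020. Δ = (V_up−V_dn)/(S_up−S_dn) = (138.7308−206.3428)/(599.7708−254.6972) = -0.1959. V = [p*·138.7308 + (1−p*)·206.3428]/1.21 = 131.2838. B = V − Δ·S = 211.7742.
(2,0): S=50.7408. Δ = (V_up−V_dn)/(S_up−S_dn) = (306.9432−349.5655)/(74.0816−31.4593) = -1.0000. V = [p*·306.9432 + (1−p*)·349.5655]/1.21 = 264.1557. B = V − Δ·S = 314.8965.
(2,1): S=119.4864. Δ = (V_up−V_dn)/(S_up−S_dn) = (206.5746−306.9432)/(174.4501−74.0816) = -1.0000. V = [p*·206.5746 + (1−p*)·306.9432]/1.21 = 195.4101. B = V − Δ·S = 314.8965.
(2,2): S=281.3712. Δ = (V_up−V_dn)/(S_up−S_dn) = (131.2838−206.5746)/(410.8020−174.4501) = -0.3186. V = [p*·131.2838 + (1−p*)·206.5746]/1.21 = 127.0180. B = V − Δ·S = 216.6499.
(1,0): S=81.8400. Δ = (V_up−V_dn)/(S_up−S_dn) = (195.4101−264.1557)/(119.4864−50.7408) = -1.0000. V = [p*·195.4101 + (1−p*)·264.1557]/1.21 = 178.4051. B = V − Δ·S = 260.2451.
(1,1): S=192.7200. Δ = (V_up−V_dn)/(S_up−S_dn) = (127.0180−195.4101)/(281.3712−119.4864) = -0.4225. V = [p*·127.0180 + (1−p*)·195.4101]/1.21 = 121.7957. B = V − Δ·S = 203.2149.
(0,0): S=132.0000. Δ = (V_up−V_dn)/(S_up−S_dn) = (121.7957−178.4051)/(192.7200−81.8400) = -0.5105. V = [p*·121.7957 + (1−p*)·178.4051]/1.21 = 114.5816. B = V − Δ·S = 181.9737.
Root portfolio cost Δ·132+B reproduces V0=114.5816.

(0,0): Delta=-0.5105 Bond=181.9737
(1,0): Delta=-1.0000 Bond=260.2451
(1,1): Delta=-0.4225 Bond=203.2149
(2,0): Delta=-1.0000 Bond=314.8965
(2,1): Delta=-1.0000 Bond=314.8965
(2,2): Delta=-0.3186 Bond=216.6499
(3,0): Delta=-1.0000 Bond=381.0248
(3,1): Delta=-1.0000 Bond=381.0248
(3,2): Delta=-1.0000 Bond=381.0248
(3,3): Delta=-0.1959 Bond=211.7742
V0=114.5816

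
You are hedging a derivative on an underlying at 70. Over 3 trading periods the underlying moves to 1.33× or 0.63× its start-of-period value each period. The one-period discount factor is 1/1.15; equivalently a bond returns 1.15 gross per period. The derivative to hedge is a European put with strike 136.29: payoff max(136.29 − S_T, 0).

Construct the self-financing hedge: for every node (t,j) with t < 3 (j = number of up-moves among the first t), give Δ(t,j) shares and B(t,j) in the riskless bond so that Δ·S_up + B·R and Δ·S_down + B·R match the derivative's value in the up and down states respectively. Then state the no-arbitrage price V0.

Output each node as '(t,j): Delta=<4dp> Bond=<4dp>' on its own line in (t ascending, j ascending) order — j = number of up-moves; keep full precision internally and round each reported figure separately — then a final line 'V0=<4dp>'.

The replicating-portfolio and risk-neutral prices coincide; use p* = (1.15−0.63)/(1.33−0.63) = 0.7429 for the latter.
At expiry t=3: V(3,0)=118.7867, V(3,1)=99.3386, V(3,2)=58.2815, V(3,3)=0.0000
(2,0): S=27.7830. Δ = (V_up−V_dn)/(S_up−S_dn) = (99.3386−118.7867)/(36.9514−17.5033) = -1.0000. V = [p*·99.3386 + (1−p*)·118.7867]/1.15 = 90.7300. B = V − Δ·S = 118.5130.
(2,1): S=58.6530. Δ = (V_up−V_dn)/(S_up−S_dn) = (58.2815−99.3386)/(78.0085−36.9514) = -1.0000. V = [p*·58.2815 + (1−p*)·99.3386]/1.15 = 59.8600. B = V − Δ·S = 118.5130.
(2,2): S=123.8230. Δ = (V_up−V_dn)/(S_up−S_dn) = (0.0000−58.2815)/(164.6846−78.0085) = -0.6724. V = [p*·0.0000 + (1−p*)·58.2815]/1.15 = 13.0319. B = V − Δ·S = 96.2912.
(1,0): S=44.1000. Δ = (V_up−V_dn)/(S_up−S_dn) = (59.8600−90.7300)/(58.6530−27.7830) = -1.0000. V = [p*·59.8600 + (1−p*)·90.7300]/1.15 = 58.9548. B = V − Δ·S = 103.0548.
(1,1): S=93.1000. Δ = (V_up−V_dn)/(S_up−S_dn) = (13.0319−59.8600)/(123.8230−58.6530) = -0.7186. V = [p*·13.0319 + (1−p*)·59.8600]/1.15 = 21.8030. B = V − Δ·S = 88.7003.
(0,0): S=70.0000. Δ = (V_up−V_dn)/(S_up−S_dn) = (21.8030−58.9548)/(93.1000−44.1000) = -0.7582. V = [p*·21.8030 + (1−p*)·58.9548]/1.15 = 27.2664. B = V − Δ·S = 80.3404.
Root portfolio cost Δ·70+B reproduces V0=27.2664.

(0,0): Delta=-0.7582 Bond=80.3404
(1,0): Delta=-1.0000 Bond=103.0548
(1,1): Delta=-0.7186 Bond=88.7003
(2,0): Delta=-1.0000 Bond=118.5130
(2,1): Delta=-1.0000 Bond=118.5130
(2,2): Delta=-0.6724 Bond=96.2912
V0=27.2664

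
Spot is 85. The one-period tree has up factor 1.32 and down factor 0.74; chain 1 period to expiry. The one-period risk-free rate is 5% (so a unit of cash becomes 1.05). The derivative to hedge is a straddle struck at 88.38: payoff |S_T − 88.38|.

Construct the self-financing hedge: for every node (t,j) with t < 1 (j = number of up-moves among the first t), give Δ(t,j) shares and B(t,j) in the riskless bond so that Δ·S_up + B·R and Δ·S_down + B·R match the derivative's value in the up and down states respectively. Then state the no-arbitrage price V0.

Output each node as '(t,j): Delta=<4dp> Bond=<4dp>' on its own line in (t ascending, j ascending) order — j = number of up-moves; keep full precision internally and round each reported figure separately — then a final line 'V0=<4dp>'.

Risk-neutral probability p* = (R−d)/(u−d) = (1.05−0.74)/(1.32−0.74) = 0.5345.
Payoff layer (t=1): V(1,0)=25.4800, V(1,1)=23.8200
Node (0,0) S=85.0000: V=(p*·23.8200+(1−p*)·25.4800)/1.05=23.4217; Δ=(23.8200−25.4800)/(112.2000−62.9000)=-0.0337; B=V−Δ·S=26.2837
Root portfolio cost Δ·85+B reproduces V0=23.4217.

(0,0): Delta=-0.0337 Bond=26.2837
V0=23.4217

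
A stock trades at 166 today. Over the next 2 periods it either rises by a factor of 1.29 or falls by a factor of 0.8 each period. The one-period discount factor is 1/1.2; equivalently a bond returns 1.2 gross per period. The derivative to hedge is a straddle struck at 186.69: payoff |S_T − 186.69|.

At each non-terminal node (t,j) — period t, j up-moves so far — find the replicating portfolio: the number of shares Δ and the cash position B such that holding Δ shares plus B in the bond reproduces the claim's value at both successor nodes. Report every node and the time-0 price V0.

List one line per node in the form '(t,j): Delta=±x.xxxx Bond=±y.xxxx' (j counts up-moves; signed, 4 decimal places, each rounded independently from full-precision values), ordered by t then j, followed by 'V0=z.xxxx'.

Since d<R<u, set p* = (R−d)/(u−d) = 0.8163; price each node as the discounted p*-expectation of its children.
Terminal values V(2,·): V(2,0)=80.4500, V(2,1)=15.3780, V(2,2)=89.5506
Node (1,0) S=132.8000: V=(p*·15.3780+(1−p*)·80.4500)/1.2=22.7750; Δ=(15.3780−80.4500)/(171.3120−106.2400)=-1.0000; B=V−Δ·S=155.5750
Node (1,1) S=214.1400: V=(p*·89.5506+(1−p*)·15.3780)/1.2=63.2726; Δ=(89.5506−15.3780)/(276.2406−171.3120)=0.7069; B=V−Δ·S=-88.1001
Node (0,0) S=166.0000: V=(p*·63.2726+(1−p*)·22.7750)/1.2=46.5285; Δ=(63.2726−22.7750)/(214.1400−132.8000)=0.4979; B=V−Δ·S=-36.1195
Self-financing check: at every node Δ·S+B equals the discounted successor values.

(0,0): Delta=0.4979 Bond=-36.1195
(1,0): Delta=-1.0000 Bond=155.5750
(1,1): Delta=0.7069 Bond=-88.1001
V0=46.5285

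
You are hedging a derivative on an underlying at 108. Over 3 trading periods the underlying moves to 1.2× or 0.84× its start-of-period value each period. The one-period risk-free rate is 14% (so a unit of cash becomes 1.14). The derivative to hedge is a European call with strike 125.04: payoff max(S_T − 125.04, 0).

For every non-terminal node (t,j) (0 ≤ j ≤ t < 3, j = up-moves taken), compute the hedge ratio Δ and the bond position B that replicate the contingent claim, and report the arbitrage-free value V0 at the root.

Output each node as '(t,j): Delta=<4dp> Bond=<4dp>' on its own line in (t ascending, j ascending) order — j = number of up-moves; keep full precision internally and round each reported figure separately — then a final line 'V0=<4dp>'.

The replicating-portfolio and risk-neutral prices coincide; use p* = (1.14−0.84)/(1.2−0.84) = 0.8333 for the latter.
At expiry t=3: V(3,0)=0.0000, V(3,1)=0.0000, V(3,2)=5.5968, V(3,3)=61.5840
Node (2,0) S=76.2048: V=(p*·0.0000+(1−p*)·0.0000)/1.14=0.0000; Δ=(0.0000−0.0000)/(91.4458−64.0120)=0.0000; B=V−Δ·S=0.0000
Node (2,1) S=108.8640: V=(p*·5.5968+(1−p*)·0.0000)/1.14=4.0912; Δ=(5.5968−0.0000)/(130.6368−91.4458)=0.1428; B=V−Δ·S=-11.4554
Node (2,2) S=155.5200: V=(p*·61.5840+(1−p*)·5.5968)/1.14=45.8358; Δ=(61.5840−5.5968)/(186.6240−130.6368)=1.0000; B=V−Δ·S=-109.6842
Node (1,0) S=90.7200: V=(p*·4.0912+(1−p*)·0.0000)/1.14=2.9907; Δ=(4.0912−0.0000)/(108.8640−76.2048)=0.1253; B=V−Δ·S=-8.3739
Node (1,1) S=129.6000: V=(p*·45.8358+(1−p*)·4.0912)/1.14=34.1038; Δ=(45.8358−4.0912)/(155.5200−108.8640)=0.8947; B=V−Δ·S=-81.8533
Node (0,0) S=108.0000: V=(p*·34.1038+(1−p*)·2.9907)/1.14=25.3669; Δ=(34.1038−2.9907)/(129.6000−90.7200)=0.8002; B=V−Δ·S=-61.0585
Check: Δ(0,0)·S0 + B(0,0) = 25.3669 = V0.

(0,0): Delta=0.8002 Bond=-61.0585
(1,0): Delta=0.1253 Bond=-8.3739
(1,1): Delta=0.8947 Bond=-81.8533
(2,0): Delta=0.0000 Bond=0.0000
(2,1): Delta=0.1428 Bond=-11.4554
(2,2): Delta=1.0000 Bond=-109.6842
V0=25.3669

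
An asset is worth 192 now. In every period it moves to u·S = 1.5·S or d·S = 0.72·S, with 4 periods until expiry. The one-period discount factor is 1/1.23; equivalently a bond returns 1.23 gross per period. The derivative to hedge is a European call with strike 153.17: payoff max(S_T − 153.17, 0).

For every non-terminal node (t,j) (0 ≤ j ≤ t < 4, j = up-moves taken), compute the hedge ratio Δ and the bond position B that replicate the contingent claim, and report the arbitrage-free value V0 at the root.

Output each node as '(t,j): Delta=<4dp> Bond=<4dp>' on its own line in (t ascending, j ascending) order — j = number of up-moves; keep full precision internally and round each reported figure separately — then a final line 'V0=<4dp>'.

Risk-neutral probability p* = (R−d)/(u−d) = (1.23−0.72)/(1.5−0.72) = 0.6538.
Terminal values V(4,·): V(4,0)=0.0000, V(4,1)=0.0000, V(4,2)=70.7788, V(4,3)=313.3900, V(4,4)=818.8300
Node (3,0) S=71.6636: V=(p*·0.0000+(1−p*)·0.0000)/1.23=0.0000; Δ=(0.0000−0.0000)/(107.4954−51.5978)=0.0000; B=V−Δ·S=0.0000
Node (3,1) S=149.2992: V=(p*·70.7788+(1−p*)·0.0000)/1.23=37.6248; Δ=(70.7788−0.0000)/(223.9488−107.4954)=0.6078; B=V−Δ·S=-53.1173
Node (3,2) S=311.0400: V=(p*·313.3900+(1−p*)·70.7788)/1.23=186.5115; Δ=(313.3900−70.7788)/(466.5600−223.9488)=1.0000; B=V−Δ·S=-124.5285
Node (3,3) S=648.0000: V=(p*·818.8300+(1−p*)·313.3900)/1.23=523.4715; Δ=(818.8300−313.3900)/(972.0000−466.5600)=1.0000; B=V−Δ·S=-124.5285
Node (2,0) S=99.5328: V=(p*·37.6248+(1−p*)·0.0000)/1.23=20.0007; Δ=(37.6248−0.0000)/(149.2992−71.6636)=0.4846; B=V−Δ·S=-28.2362
Node (2,1) S=207.3600: V=(p*·186.5115+(1−p*)·37.6248)/1.23=109.7348; Δ=(186.5115−37.6248)/(311.0400−149.2992)=0.9205; B=V−Δ·S=-81.1457
Node (2,2) S=432.0000: V=(p*·523.4715+(1−p*)·186.5115)/1.23=330.7574; Δ=(523.4715−186.5115)/(648.0000−311.0400)=1.0000; B=V−Δ·S=-101.2426
Node (1,0) S=138.2400: V=(p*·109.7348+(1−p*)·20.0007)/1.23=63.9618; Δ=(109.7348−20.0007)/(207.3600−99.5328)=0.8322; B=V−Δ·S=-51.0820
Node (1,1) S=288.0000: V=(p*·330.7574+(1−p*)·109.7348)/1.23=206.7069; Δ=(330.7574−109.7348)/(432.0000−207.3600)=0.9839; B=V−Δ·S=-76.6553
Node (0,0) S=192.0000: V=(p*·206.7069+(1−p*)·63.9618)/1.23=127.8822; Δ=(206.7069−63.9618)/(288.0000−138.2400)=0.9532; B=V−Δ·S=-55.1244
Check: Δ(0,0)·S0 + B(0,0) = 127.8822 = V0.

(0,0): Delta=0.9532 Bond=-55.1244
(1,0): Delta=0.8322 Bond=-51.0820
(1,1): Delta=0.9839 Bond=-76.6553
(2,0): Delta=0.4846 Bond=-28.2362
(2,1): Delta=0.9205 Bond=-81.1457
(2,2): Delta=1.0000 Bond=-101.2426
(3,0): Delta=0.0000 Bond=0.0000
(3,1): Delta=0.6078 Bond=-53.1173
(3,2): Delta=1.0000 Bond=-124.5285
(3,3): Delta=1.0000 Bond=-124.5285
V0=127.8822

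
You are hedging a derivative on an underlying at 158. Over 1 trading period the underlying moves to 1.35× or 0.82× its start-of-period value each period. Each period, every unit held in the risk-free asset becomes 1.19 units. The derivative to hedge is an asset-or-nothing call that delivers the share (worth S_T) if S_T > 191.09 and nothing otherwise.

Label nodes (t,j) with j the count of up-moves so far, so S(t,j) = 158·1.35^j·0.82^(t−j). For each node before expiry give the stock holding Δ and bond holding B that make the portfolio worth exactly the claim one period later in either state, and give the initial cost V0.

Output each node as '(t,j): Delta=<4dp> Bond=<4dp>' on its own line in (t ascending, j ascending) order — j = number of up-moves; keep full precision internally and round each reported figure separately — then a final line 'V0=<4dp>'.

(0,0): Delta=2.5472 Bond=-277.3204
V0=125.1324

The replicating-portfolio and risk-neutral prices coincide; use p* = (1.19−0.82)/(1.35−0.82) = 0.6981 for the latter.
Terminal payoffs: V(1,0)=0.0000, V(1,1)=213.3000
(0,0): S=158.0000. Δ = (V_up−V_dn)/(S_up−S_dn) = (213.3000−0.0000)/(213.3000−129.5600) = 2.5472. V = [p*·213.3000 + (1−p*)·0.0000]/1.19 = 125.1324. B = V − Δ·S = -277.3204.
The time-0 hedge costs 125.1324, which is the no-arbitrage price.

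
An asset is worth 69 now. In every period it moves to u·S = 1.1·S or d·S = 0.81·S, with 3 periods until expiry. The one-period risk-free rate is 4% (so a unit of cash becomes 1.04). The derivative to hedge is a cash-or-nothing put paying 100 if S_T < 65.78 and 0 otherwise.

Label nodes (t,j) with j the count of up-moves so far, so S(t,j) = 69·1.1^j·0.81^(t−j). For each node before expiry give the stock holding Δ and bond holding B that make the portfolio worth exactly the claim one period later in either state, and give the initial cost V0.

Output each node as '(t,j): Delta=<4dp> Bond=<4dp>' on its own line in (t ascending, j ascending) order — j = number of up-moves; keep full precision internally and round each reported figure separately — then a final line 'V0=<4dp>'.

No-arbitrage ⇒ martingale measure with p* = (R−d)/(u−d) = 0.7931.
Terminal values V(3,·): V(3,0)=100.0000, V(3,1)=100.0000, V(3,2)=0.0000, V(3,3)=0.0000
Node (2,0) S=45.2709: V=(p*·100.0000+(1−p*)·100.0000)/1.04=96.1538; Δ=(100.0000−100.0000)/(49.7980−36.6694)=0.0000; B=V−Δ·S=96.1538
Node (2,1) S=61.4790: V=(p*·0.0000+(1−p*)·100.0000)/1.04=19.8939; Δ=(0.0000−100.0000)/(67.6269−49.7980)=-5.6089; B=V−Δ·S=364.7215
Node (2,2) S=83.4900: V=(p*·0.0000+(1−p*)·0.0000)/1.04=0.0000; Δ=(0.0000−0.0000)/(91.8390−67.6269)=0.0000; B=V−Δ·S=0.0000
Node (1,0) S=55.8900: V=(p*·19.8939+(1−p*)·96.1538)/1.04=34.2998; Δ=(19.8939−96.1538)/(61.4790−45.2709)=-4.7051; B=V−Δ·S=297.2652
Node (1,1) S=75.9000: V=(p*·0.0000+(1−p*)·19.8939)/1.04=3.9577; Δ=(0.0000−19.8939)/(83.4900−61.4790)=-0.9038; B=V−Δ·S=72.5573
Node (0,0) S=69.0000: V=(p*·3.9577+(1−p*)·34.2998)/1.04=9.8417; Δ=(3.9577−34.2998)/(75.9000−55.8900)=-1.5163; B=V−Δ·S=114.4698
Root portfolio cost Δ·69+B reproduces V0=9.8417.

(0,0): Delta=-1.5163 Bond=114.4698
(1,0): Delta=-4.7051 Bond=297.2652
(1,1): Delta=-0.9038 Bond=72.5573
(2,0): Delta=0.0000 Bond=96.1538
(2,1): Delta=-5.6089 Bond=364.7215
(2,2): Delta=0.0000 Bond=0.0000
V0=9.8417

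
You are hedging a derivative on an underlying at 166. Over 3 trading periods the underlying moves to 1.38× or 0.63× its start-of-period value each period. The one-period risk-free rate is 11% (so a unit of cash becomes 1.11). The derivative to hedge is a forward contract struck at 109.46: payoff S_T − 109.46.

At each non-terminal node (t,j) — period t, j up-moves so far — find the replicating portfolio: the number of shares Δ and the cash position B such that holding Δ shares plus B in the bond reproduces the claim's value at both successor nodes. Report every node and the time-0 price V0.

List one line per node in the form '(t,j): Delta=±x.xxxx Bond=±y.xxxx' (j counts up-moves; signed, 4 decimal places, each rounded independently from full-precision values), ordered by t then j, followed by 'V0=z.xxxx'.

The replicating-portfolio and risk-neutral prices coincide; use p* = (1.11−0.63)/(1.38−0.63) = 0.6400 for the latter.
At expiry t=3: V(3,0)=-67.9522, V(3,1)=-18.5381, V(3,2)=89.7022, V(3,3)=326.8000
Node (2,0) S=65.8854: V=(p*·-18.5381+(1−p*)·-67.9522)/1.11=-32.7272; Δ=(-18.5381−-67.9522)/(90.9219−41.5078)=1.0000; B=V−Δ·S=-98.6126
Node (2,1) S=144.3204: V=(p*·89.7022+(1−p*)·-18.5381)/1.11=45.7078; Δ=(89.7022−-18.5381)/(199.1622−90.9219)=1.0000; B=V−Δ·S=-98.6126
Node (2,2) S=316.1304: V=(p*·326.8000+(1−p*)·89.7022)/1.11=217.5178; Δ=(326.8000−89.7022)/(436.2600−199.1622)=1.0000; B=V−Δ·S=-98.6126
Node (1,0) S=104.5800: V=(p*·45.7078+(1−p*)·-32.7272)/1.11=15.7398; Δ=(45.7078−-32.7272)/(144.3204−65.8854)=1.0000; B=V−Δ·S=-88.8402
Node (1,1) S=229.0800: V=(p*·217.5178+(1−p*)·45.7078)/1.11=140.2398; Δ=(217.5178−45.7078)/(316.1304−144.3204)=1.0000; B=V−Δ·S=-88.8402
Node (0,0) S=166.0000: V=(p*·140.2398+(1−p*)·15.7398)/1.11=85.9638; Δ=(140.2398−15.7398)/(229.0800−104.5800)=1.0000; B=V−Δ·S=-80.0362
Each (Δ,B) replicates both successor values, so the strategy is self-financing and V0 is arbitrage-free.

(0,0): Delta=1.0000 Bond=-80.0362
(1,0): Delta=1.0000 Bond=-88.8402
(1,1): Delta=1.0000 Bond=-88.8402
(2,0): Delta=1.0000 Bond=-98.6126
(2,1): Delta=1.0000 Bond=-98.6126
(2,2): Delta=1.0000 Bond=-98.6126
V0=85.9638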